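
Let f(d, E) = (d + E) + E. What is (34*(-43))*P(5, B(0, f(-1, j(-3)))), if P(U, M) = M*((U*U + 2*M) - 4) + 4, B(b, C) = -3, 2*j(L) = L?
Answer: 59942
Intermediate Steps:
j(L) = L/2
f(d, E) = d + 2*E (f(d, E) = (E + d) + E = d + 2*E)
P(U, M) = 4 + M*(-4 + U² + 2*M) (P(U, M) = M*((U² + 2*M) - 4) + 4 = M*(-4 + U² + 2*M) + 4 = 4 + M*(-4 + U² + 2*M))
(34*(-43))*P(5, B(0, f(-1, j(-3)))) = (34*(-43))*(4 - 4*(-3) + 2*(-3)² - 3*5²) = -1462*(4 + 12 + 2*9 - 3*25) = -1462*(4 + 12 + 18 - 75) = -1462*(-41) = 59942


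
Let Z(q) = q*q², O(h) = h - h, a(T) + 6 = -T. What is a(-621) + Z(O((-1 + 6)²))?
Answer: 615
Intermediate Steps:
a(T) = -6 - T
O(h) = 0
Z(q) = q³
a(-621) + Z(O((-1 + 6)²)) = (-6 - 1*(-621)) + 0³ = (-6 + 621) + 0 = 615 + 0 = 615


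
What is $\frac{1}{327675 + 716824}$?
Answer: $\frac{1}{1044499} \approx 9.574 \cdot 10^{-7}$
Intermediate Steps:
$\frac{1}{327675 + 716824} = \frac{1}{1044499}$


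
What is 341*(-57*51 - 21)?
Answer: -998448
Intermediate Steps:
341*(-57*51 - 21) = 341*(-2907 - 21) = 341*(-2928) = -998448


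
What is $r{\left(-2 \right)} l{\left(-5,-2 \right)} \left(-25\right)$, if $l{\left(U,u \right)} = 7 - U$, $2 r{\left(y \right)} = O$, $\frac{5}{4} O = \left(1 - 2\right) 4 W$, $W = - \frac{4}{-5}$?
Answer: $384$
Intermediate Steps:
$W = \frac{4}{5}$ ($W = \left(-4\right) \left(- \frac{1}{5}\right) = \frac{4}{5} \approx 0.8$)
$O = - \frac{64}{25}$ ($O = \frac{4 \left(1 - 2\right) 4 \cdot \frac{4}{5}}{5} = \frac{4 \left(-1\right) 4 \cdot \frac{4}{5}}{5} = \frac{4 \left(\left(-4\right) \frac{4}{5}\right)}{5} = \frac{4}{5} \left(- \frac{16}{5}\right) = - \frac{64}{25} \approx -2.56$)
$r{\left(y \right)} = - \frac{32}{25}$ ($r{\left(y \right)} = \frac{1}{2} \left(- \frac{64}{25}\right) = - \frac{32}{25}$)
$r{\left(-2 \right)} l{\left(-5,-2 \right)} \left(-25\right) = - \frac{32 \left(7 - -5\right)}{25} \left(-25\right) = - \frac{32 \left(7 + 5\right)}{25} \left(-25\right) = \left(- \frac{32}{25}\right) 12 \left(-25\right) = \left(- \frac{384}{25}\right) \left(-25\right) = 384$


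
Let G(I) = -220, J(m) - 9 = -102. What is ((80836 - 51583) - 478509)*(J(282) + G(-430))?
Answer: 140617128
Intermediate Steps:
J(m) = -93 (J(m) = 9 - 102 = -93)
((80836 - 51583) - 478509)*(J(282) + G(-430)) = ((80836 - 51583) - 478509)*(-93 - 220) = (29253 - 478509)*(-313) = -449256*(-313) = 140617128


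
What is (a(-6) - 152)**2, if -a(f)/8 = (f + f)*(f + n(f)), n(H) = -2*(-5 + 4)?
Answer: 287296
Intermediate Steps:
n(H) = 2 (n(H) = -2*(-1) = 2)
a(f) = -16*f*(2 + f) (a(f) = -8*(f + f)*(f + 2) = -8*2*f*(2 + f) = -16*f*(2 + f))
(a(-6) - 152)**2 = (-16*(-6)*(2 - 6) - 152)**2 = (-16*(-6)*(-4) - 152)**2 = (-384 - 152)**2 = (-536)**2 = 287296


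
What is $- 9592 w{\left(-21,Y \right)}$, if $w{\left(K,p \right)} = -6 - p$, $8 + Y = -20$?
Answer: $-211024$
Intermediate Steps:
$Y = -28$ ($Y = -8 - 20 = -28$)
$- 9592 w{\left(-21,Y \right)} = - 9592 \left(-6 - -28\right) = - 9592 \left(-6 + 28\right) = \left(-9592\right) 22 = -211024$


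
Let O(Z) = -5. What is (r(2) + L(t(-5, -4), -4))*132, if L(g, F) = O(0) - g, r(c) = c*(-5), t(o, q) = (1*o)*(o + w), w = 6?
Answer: -1320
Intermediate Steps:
t(o, q) = o*(6 + o) (t(o, q) = (1*o)*(o + 6) = o*(6 + o))
r(c) = -5*c
L(g, F) = -5 - g
(r(2) + L(t(-5, -4), -4))*132 = (-5*2 + (-5 - (-5)*(6 - 5)))*132 = (-10 + (-5 - (-5)))*132 = (-10 + (-5 - 1*(-5)))*132 = (-10 + (-5 + 5))*132 = (-10 + 0)*132 = -10*132 = -1320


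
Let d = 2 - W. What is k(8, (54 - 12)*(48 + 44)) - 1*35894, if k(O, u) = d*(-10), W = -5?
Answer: -35964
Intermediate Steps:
d = 7 (d = 2 - 1*(-5) = 2 + 5 = 7)
k(O, u) = -70 (k(O, u) = 7*(-10) = -70)
k(8, (54 - 12)*(48 + 44)) - 1*35894 = -70 - 1*35894 = -70 - 35894 = -35964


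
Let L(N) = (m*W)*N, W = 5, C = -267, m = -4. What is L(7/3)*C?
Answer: 12460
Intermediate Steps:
L(N) = -20*N (L(N) = (-4*5)*N = -20*N)
L(7/3)*C = -140/3*(-267) = 12460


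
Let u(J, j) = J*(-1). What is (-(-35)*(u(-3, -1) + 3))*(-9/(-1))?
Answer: 1890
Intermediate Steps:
u(J, j) = -J
(-(-35)*(u(-3, -1) + 3))*(-9/(-1)) = (-(-35)*(-1*(-3) + 3))*(-9/(-1)) = (-(-35)*(3 + 3))*(-9*(-1)) = -(-35)*6*9 = -7*(-30)*9 = 210*9 = 1890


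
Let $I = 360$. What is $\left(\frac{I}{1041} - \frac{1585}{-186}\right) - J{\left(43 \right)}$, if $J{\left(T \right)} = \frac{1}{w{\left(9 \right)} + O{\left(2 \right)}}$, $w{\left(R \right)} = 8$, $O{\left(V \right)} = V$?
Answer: $\frac{1414652}{161355} \approx 8.7673$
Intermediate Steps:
$J{\left(T \right)} = \frac{1}{10}$ ($J{\left(T \right)} = \frac{1}{8 + 2} = \frac{1}{10}$)
$\left(\frac{I}{1041} - \frac{1585}{-186}\right) - J{\left(43 \right)} = \left(\frac{360}{1041} - \frac{1585}{-186}\right) - \frac{1}{10} = \left(360 \cdot \frac{1}{1041} - - \frac{1585}{186}\right) - \frac{1}{10} = \left(\frac{120}{347} + \frac{1585}{186}\right) - \frac{1}{10} = \frac{572315}{64542} - \frac{1}{10} = \frac{1414652}{161355}$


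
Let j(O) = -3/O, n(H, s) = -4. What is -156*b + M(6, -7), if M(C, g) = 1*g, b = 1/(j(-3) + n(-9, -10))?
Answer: 45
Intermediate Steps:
b = -⅓ (b = 1/(-3/(-3) - 4) = 1/(-3*(-⅓) - 4) = 1/(1 - 4) = 1/(-3) = -⅓ ≈ -0.33333)
M(C, g) = g
-156*b + M(6, -7) = -156*(-⅓) - 7 = 52 - 7 = 45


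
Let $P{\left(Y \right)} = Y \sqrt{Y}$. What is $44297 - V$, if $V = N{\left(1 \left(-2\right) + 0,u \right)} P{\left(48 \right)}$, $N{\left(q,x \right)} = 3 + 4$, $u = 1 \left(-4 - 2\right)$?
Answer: $44297 - 1344 \sqrt{3} \approx 41969.0$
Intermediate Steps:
$u = -6$ ($u = 1 \left(-6\right) = -6$)
$N{\left(q,x \right)} = 7$
$P{\left(Y \right)} = Y^{\frac{3}{2}}$
$V = 1344 \sqrt{3}$ ($V = 7 \cdot 48^{\frac{3}{2}} = 7 \cdot 192 \sqrt{3} = 1344 \sqrt{3} \approx 2327.9$)
$44297 - V = 44297 - 1344 \sqrt{3}$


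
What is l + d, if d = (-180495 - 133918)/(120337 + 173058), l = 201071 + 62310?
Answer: 77274354082/293395 ≈ 2.6338e+5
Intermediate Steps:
l = 263381
d = -314413/293395 ≈ -1.0716
l + d = 263381 - 314413/293395 = 77274354082/293395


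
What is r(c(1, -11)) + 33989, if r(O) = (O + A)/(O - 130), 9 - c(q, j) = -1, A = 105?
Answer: 815713/24 ≈ 33988.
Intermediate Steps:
c(q, j) = 10 (c(q, j) = 9 - 1*(-1) = 9 + 1 = 10)
r(O) = (105 + O)/(-130 + O) (r(O) = (O + 105)/(O - 130) = (105 + O)/(-130 + O))
r(c(1, -11)) + 33989 = (105 + 10)/(-130 + 10) + 33989 = 115/(-120) + 33989 = -1/120*115 + 33989 = -23/24 + 33989 = 815713/24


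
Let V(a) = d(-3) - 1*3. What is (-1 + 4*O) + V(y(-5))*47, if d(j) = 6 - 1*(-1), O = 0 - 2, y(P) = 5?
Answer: 179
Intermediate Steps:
O = -2
d(j) = 7 (d(j) = 6 + 1 = 7)
V(a) = 4 (V(a) = 7 - 1*3 = 7 - 3 = 4)
(-1 + 4*O) + V(y(-5))*47 = (-1 + 4*(-2)) + 4*47 = (-1 - 8) + 188 = -9 + 188 = 179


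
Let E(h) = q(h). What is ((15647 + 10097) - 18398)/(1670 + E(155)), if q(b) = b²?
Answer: 7346/25695 ≈ 0.28589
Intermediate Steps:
E(h) = h²
((15647 + 10097) - 18398)/(1670 + E(155)) = ((15647 + 10097) - 18398)/(1670 + 155²) = (25744 - 18398)/(1670 + 24025) = 7346/25695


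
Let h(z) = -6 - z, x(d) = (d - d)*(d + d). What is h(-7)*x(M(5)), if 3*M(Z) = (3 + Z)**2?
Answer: 0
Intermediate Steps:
M(Z) = (3 + Z)**2/3
x(d) = 0 (x(d) = 0*(2*d) = 0)
h(-7)*x(M(5)) = (-6 - 1*(-7))*0 = (-6 + 7)*0 = 1*0 = 0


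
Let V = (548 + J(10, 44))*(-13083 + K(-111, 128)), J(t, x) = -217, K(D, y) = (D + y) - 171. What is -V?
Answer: 4381447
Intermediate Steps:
K(D, y) = -171 + D + y
V = -4381447 (V = (548 - 217)*(-13083 + (-171 - 111 + 128)) = 331*(-13083 - 154) = 331*(-13237) = -4381447)
-V = -1*(-4381447) = 4381447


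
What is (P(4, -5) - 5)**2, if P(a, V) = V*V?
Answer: 400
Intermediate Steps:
P(a, V) = V**2
(P(4, -5) - 5)**2 = ((-5)**2 - 5)**2 = (25 - 5)**2 = 20**2 = 400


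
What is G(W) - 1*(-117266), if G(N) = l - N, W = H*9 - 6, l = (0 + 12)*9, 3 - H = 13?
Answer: 117470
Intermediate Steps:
H = -10 (H = 3 - 1*13 = 3 - 13 = -10)
l = 108 (l = 12*9 = 108)
W = -96 (W = -10*9 - 6 = -90 - 6 = -96)
G(N) = 108 - N
G(W) - 1*(-117266) = (108 - 1*(-96)) - 1*(-117266) = (108 + 96) + 117266 = 204 + 117266 = 117470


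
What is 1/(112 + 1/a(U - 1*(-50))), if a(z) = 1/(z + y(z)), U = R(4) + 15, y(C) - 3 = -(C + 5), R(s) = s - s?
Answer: 1/110 ≈ 0.0090909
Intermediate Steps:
R(s) = 0
y(C) = -2 - C (y(C) = 3 - (C + 5) = 3 - (5 + C) = 3 + (-5 - C) = -2 - C)
U = 15 (U = 0 + 15 = 15)
a(z) = -½ (a(z) = 1/(z + (-2 - z)) = 1/(-2) = -½)
1/(112 + 1/a(U - 1*(-50))) = 1/(112 + 1/(-½)) = 1/(112 - 2) = 1/110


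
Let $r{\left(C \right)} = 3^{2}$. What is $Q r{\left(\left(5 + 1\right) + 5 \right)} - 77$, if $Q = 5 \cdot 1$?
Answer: $-32$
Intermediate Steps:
$Q = 5$
$r{\left(C \right)} = 9$
$Q r{\left(\left(5 + 1\right) + 5 \right)} - 77 = 5 \cdot 9 - 77 = 45 - 77 = -32$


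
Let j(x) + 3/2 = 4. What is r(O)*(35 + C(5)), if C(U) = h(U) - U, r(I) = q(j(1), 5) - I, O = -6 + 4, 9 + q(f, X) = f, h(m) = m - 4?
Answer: -279/2 ≈ -139.50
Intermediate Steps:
h(m) = -4 + m
j(x) = 5/2 (j(x) = -3/2 + 4 = 5/2)
q(f, X) = -9 + f
O = -2
r(I) = -13/2 - I (r(I) = (-9 + 5/2) - I = -13/2 - I)
C(U) = -4 (C(U) = (-4 + U) - U = -4)
r(O)*(35 + C(5)) = (-13/2 - 1*(-2))*(35 - 4) = (-13/2 + 2)*31 = -9/2*31 = -279/2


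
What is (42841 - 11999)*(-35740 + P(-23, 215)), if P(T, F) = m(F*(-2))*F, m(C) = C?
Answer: -3953635980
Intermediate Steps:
P(T, F) = -2*F**2 (P(T, F) = (F*(-2))*F = (-2*F)*F = -2*F**2)
(42841 - 11999)*(-35740 + P(-23, 215)) = (42841 - 11999)*(-35740 - 2*215**2) = 30842*(-35740 - 2*46225) = 30842*(-35740 - 92450) = 30842*(-128190) = -3953635980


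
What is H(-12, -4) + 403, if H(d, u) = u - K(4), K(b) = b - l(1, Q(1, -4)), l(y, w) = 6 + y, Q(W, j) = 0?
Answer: 402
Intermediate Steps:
K(b) = -7 + b (K(b) = b - (6 + 1) = b - 1*7 = b - 7 = -7 + b)
H(d, u) = 3 + u (H(d, u) = u - (-7 + 4) = u - 1*(-3) = u + 3 = 3 + u)
H(-12, -4) + 403 = (3 - 4) + 403 = -1 + 403 = 402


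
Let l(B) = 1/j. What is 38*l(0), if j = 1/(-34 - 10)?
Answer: -1672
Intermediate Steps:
j = -1/44 (j = 1/(-44) = -1/44 ≈ -0.022727)
l(B) = -44 (l(B) = 1/(-1/44) = -44)
38*l(0) = 38*(-44) = -1672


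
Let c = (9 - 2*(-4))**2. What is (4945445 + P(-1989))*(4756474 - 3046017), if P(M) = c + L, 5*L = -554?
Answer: 42296379109012/5 ≈ 8.4593e+12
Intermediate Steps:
L = -554/5 (L = (1/5)*(-554) = -554/5 ≈ -110.80)
c = 289 (c = (9 + 8)**2 = 17**2 = 289)
P(M) = 891/5 (P(M) = 289 - 554/5 = 891/5)
(4945445 + P(-1989))*(4756474 - 3046017) = (4945445 + 891/5)*(4756474 - 3046017) = (24728116/5)*1710457 = 42296379109012/5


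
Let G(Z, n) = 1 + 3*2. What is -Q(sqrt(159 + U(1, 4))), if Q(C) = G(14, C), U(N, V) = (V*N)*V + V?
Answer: -7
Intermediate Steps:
U(N, V) = V + N*V**2 (U(N, V) = (N*V)*V + V = N*V**2 + V = V + N*V**2)
G(Z, n) = 7 (G(Z, n) = 1 + 6 = 7)
Q(C) = 7
-Q(sqrt(159 + U(1, 4))) = -1*7 = -7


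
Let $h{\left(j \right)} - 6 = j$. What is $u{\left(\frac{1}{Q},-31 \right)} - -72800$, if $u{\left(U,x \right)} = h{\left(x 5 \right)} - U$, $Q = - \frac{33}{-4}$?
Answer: $\frac{2397479}{33} \approx 72651.0$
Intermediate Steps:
$h{\left(j \right)} = 6 + j$
$Q = \frac{33}{4}$ ($Q = \left(-33\right) \left(- \frac{1}{4}\right) = \frac{33}{4} \approx 8.25$)
$u{\left(U,x \right)} = 6 - U + 5 x$ ($u{\left(U,x \right)} = \left(6 + x 5\right) - U = \left(6 + 5 x\right) - U = 6 - U + 5 x$)
$u{\left(\frac{1}{Q},-31 \right)} - -72800 = \left(6 - \frac{1}{\frac{33}{4}} + 5 \left(-31\right)\right) - -72800 = \left(6 - \frac{4}{33} - 155\right) + 72800 = - \frac{4921}{33} + 72800 = \frac{2397479}{33}$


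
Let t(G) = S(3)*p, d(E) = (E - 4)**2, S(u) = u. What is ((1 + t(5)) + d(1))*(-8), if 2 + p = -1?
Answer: -8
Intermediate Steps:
p = -3 (p = -2 - 1 = -3)
d(E) = (-4 + E)**2
t(G) = -9 (t(G) = 3*(-3) = -9)
((1 + t(5)) + d(1))*(-8) = ((1 - 9) + (-4 + 1)**2)*(-8) = (-8 + (-3)**2)*(-8) = (-8 + 9)*(-8) = 1*(-8) = -8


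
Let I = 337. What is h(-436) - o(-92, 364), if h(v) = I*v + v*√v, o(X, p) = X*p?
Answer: -113444 - 872*I*√109 ≈ -1.1344e+5 - 9104.0*I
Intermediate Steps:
h(v) = v^(3/2) + 337*v (h(v) = 337*v + v*√v = 337*v + v^(3/2) = v^(3/2) + 337*v)
h(-436) - o(-92, 364) = ((-436)^(3/2) + 337*(-436)) - (-92)*364 = (-872*I*√109 - 146932) - 1*(-33488) = (-146932 - 872*I*√109) + 33488 = -113444 - 872*I*√109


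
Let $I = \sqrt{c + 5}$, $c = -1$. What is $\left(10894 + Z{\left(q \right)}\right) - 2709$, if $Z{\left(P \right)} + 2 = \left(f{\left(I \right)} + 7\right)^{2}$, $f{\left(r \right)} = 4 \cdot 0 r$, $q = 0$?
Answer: $8232$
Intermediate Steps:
$I = 2$ ($I = \sqrt{-1 + 5} = \sqrt{4} = 2$)
$f{\left(r \right)} = 0$ ($f{\left(r \right)} = 0 r = 0$)
$Z{\left(P \right)} = 47$ ($Z{\left(P \right)} = -2 + \left(0 + 7\right)^{2} = -2 + 7^{2} = -2 + 49 = 47$)
$\left(10894 + Z{\left(q \right)}\right) - 2709 = \left(10894 + 47\right) - 2709 = 10941 - 2709 = 8232$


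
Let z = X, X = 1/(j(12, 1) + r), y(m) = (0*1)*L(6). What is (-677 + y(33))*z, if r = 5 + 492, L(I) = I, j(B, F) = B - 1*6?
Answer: -677/503 ≈ -1.3459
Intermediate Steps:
j(B, F) = -6 + B (j(B, F) = B - 6 = -6 + B)
r = 497
y(m) = 0 (y(m) = (0*1)*6 = 0*6 = 0)
X = 1/503 (X = 1/((-6 + 12) + 497) = 1/(6 + 497) = 1/503 ≈ 0.0019881)
z = 1/503 ≈ 0.0019881
(-677 + y(33))*z = (-677 + 0)*(1/503) = -677*1/503 = -677/503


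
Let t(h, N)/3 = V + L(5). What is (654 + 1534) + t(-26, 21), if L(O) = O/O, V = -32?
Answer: 2095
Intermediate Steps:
L(O) = 1
t(h, N) = -93 (t(h, N) = 3*(-32 + 1) = 3*(-31) = -93)
(654 + 1534) + t(-26, 21) = (654 + 1534) - 93 = 2188 - 93 = 2095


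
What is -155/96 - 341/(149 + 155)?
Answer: -4991/1824 ≈ -2.7363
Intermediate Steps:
-155/96 - 341/(149 + 155) = -155*1/96 - 341/304 = -155/96 - 341*1/304 = -155/96 - 341/304 = -4991/1824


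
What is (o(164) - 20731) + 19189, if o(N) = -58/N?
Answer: -126473/82 ≈ -1542.4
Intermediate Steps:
(o(164) - 20731) + 19189 = (-58/164 - 20731) + 19189 = (-58*1/164 - 20731) + 19189 = (-29/82 - 20731) + 19189 = -1699971/82 + 19189 = -126473/82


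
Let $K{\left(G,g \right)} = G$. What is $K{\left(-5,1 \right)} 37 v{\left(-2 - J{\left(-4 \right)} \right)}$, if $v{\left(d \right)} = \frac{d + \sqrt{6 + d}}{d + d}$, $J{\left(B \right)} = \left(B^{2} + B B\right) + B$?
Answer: $- \frac{185}{2} + \frac{37 i \sqrt{6}}{6} \approx -92.5 + 15.105 i$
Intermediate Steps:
$J{\left(B \right)} = B + 2 B^{2}$ ($J{\left(B \right)} = \left(B^{2} + B^{2}\right) + B = 2 B^{2} + B = B + 2 B^{2}$)
$v{\left(d \right)} = \frac{d + \sqrt{6 + d}}{2 d}$
$K{\left(-5,1 \right)} 37 v{\left(-2 - J{\left(-4 \right)} \right)} = \left(-5\right) 37 \frac{\left(-2 - - 4 \left(1 + 2 \left(-4\right)\right)\right) + \sqrt{6 - \left(2 - 4 \left(1 + 2 \left(-4\right)\right)\right)}}{2 \left(-2 - - 4 \left(1 + 2 \left(-4\right)\right)\right)} = - 185 \frac{\left(-2 - - 4 \left(1 - 8\right)\right) + \sqrt{6 - \left(2 - 4 \left(1 - 8\right)\right)}}{2 \left(-2 - - 4 \left(1 - 8\right)\right)} = - 185 \frac{\left(-2 - \left(-4\right) \left(-7\right)\right) + \sqrt{6 - \left(2 - -28\right)}}{2 \left(-2 - \left(-4\right) \left(-7\right)\right)} = - 185 \frac{\left(-2 - 28\right) + \sqrt{6 - 30}}{2 \left(-2 - 28\right)} = - 185 \frac{-30 + \sqrt{6 - 30}}{2 \left(-30\right)} = - 185 \cdot \frac{1}{2} \left(- \frac{1}{30}\right) \left(-30 + \sqrt{-24}\right) = - 185 \cdot \frac{1}{2} \left(- \frac{1}{30}\right) \left(-30 + 2 i \sqrt{6}\right) = - 185 \left(\frac{1}{2} - \frac{i \sqrt{6}}{30}\right) = - \frac{185}{2} + \frac{37 i \sqrt{6}}{6}$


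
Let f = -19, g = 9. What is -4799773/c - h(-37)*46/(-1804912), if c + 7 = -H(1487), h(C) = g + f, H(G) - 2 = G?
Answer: 49222540891/15341752 ≈ 3208.4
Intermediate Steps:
H(G) = 2 + G
h(C) = -10 (h(C) = 9 - 19 = -10)
c = -1496 (c = -7 - (2 + 1487) = -7 - 1*1489 = -7 - 1489 = -1496)
-4799773/c - h(-37)*46/(-1804912) = -4799773/(-1496) - (-10)*46/(-1804912) = -4799773*(-1/1496) - 1*(-460)*(-1/1804912) = 436343/136 + 460*(-1/1804912) = 436343/136 - 115/451228 = 49222540891/15341752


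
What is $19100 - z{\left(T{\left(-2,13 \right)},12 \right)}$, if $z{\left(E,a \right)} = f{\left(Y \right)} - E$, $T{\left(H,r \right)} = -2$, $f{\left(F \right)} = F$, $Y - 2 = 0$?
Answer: $19096$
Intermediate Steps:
$Y = 2$ ($Y = 2 + 0 = 2$)
$z{\left(E,a \right)} = 2 - E$
$19100 - z{\left(T{\left(-2,13 \right)},12 \right)} = 19100 - \left(2 - -2\right) = 19100 - \left(2 + 2\right) = 19100 - 4 = 19096$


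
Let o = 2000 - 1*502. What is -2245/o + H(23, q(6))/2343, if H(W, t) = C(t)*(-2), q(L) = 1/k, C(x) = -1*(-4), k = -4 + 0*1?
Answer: -5272019/3509814 ≈ -1.5021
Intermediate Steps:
o = 1498 (o = 2000 - 502 = 1498)
k = -4 (k = -4 + 0 = -4)
C(x) = 4
q(L) = -¼ (q(L) = 1/(-4) = -¼)
H(W, t) = -8 (H(W, t) = 4*(-2) = -8)
-2245/o + H(23, q(6))/2343 = -2245/1498 - 8/2343 = -5272019/3509814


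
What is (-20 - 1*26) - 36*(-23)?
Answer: 782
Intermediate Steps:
(-20 - 1*26) - 36*(-23) = (-20 - 26) + 828 = -46 + 828 = 782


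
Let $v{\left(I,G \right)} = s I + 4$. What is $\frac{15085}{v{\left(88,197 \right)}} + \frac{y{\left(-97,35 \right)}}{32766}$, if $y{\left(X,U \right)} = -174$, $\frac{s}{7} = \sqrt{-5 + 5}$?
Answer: $\frac{82379069}{21844} \approx 3771.2$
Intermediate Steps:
$s = 0$ ($s = 7 \sqrt{-5 + 5} = 7 \sqrt{0} = 7 \cdot 0 = 0$)
$v{\left(I,G \right)} = 4$ ($v{\left(I,G \right)} = 0 I + 4 = 0 + 4 = 4$)
$\frac{15085}{v{\left(88,197 \right)}} + \frac{y{\left(-97,35 \right)}}{32766} = \frac{15085}{4} - \frac{174}{32766} = 15085 \cdot \frac{1}{4} - \frac{29}{5461} = \frac{15085}{4} - \frac{29}{5461} = \frac{82379069}{21844}$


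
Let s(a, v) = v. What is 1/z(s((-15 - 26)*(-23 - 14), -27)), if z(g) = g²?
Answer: 1/729 ≈ 0.0013717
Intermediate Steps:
1/z(s((-15 - 26)*(-23 - 14), -27)) = 1/((-27)²) = 1/729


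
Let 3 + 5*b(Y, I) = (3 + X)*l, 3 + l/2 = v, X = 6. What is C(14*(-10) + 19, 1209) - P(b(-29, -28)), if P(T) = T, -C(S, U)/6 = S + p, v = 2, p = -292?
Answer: 12411/5 ≈ 2482.2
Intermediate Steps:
C(S, U) = 1752 - 6*S (C(S, U) = -6*(S - 292) = -6*(-292 + S) = 1752 - 6*S)
l = -2 (l = -6 + 2*2 = -6 + 4 = -2)
b(Y, I) = -21/5 (b(Y, I) = -3/5 + ((3 + 6)*(-2))/5 = -3/5 + (9*(-2))/5 = -3/5 + (1/5)*(-18) = -3/5 - 18/5 = -21/5)
C(14*(-10) + 19, 1209) - P(b(-29, -28)) = (1752 - 6*(14*(-10) + 19)) - 1*(-21/5) = (1752 - 6*(-140 + 19)) + 21/5 = (1752 - 6*(-121)) + 21/5 = (1752 + 726) + 21/5 = 2478 + 21/5 = 12411/5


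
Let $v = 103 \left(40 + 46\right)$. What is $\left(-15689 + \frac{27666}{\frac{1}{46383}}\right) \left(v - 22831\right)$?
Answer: $-17930382603497$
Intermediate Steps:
$v = 8858$ ($v = 103 \cdot 86 = 8858$)
$\left(-15689 + \frac{27666}{\frac{1}{46383}}\right) \left(v - 22831\right) = \left(-15689 + \frac{27666}{\frac{1}{46383}}\right) \left(8858 - 22831\right) = \left(-15689 + 27666 \frac{1}{\frac{1}{46383}}\right) \left(-13973\right) = \left(-15689 + 27666 \cdot 46383\right) \left(-13973\right) = \left(-15689 + 1283232078\right) \left(-13973\right) = 1283216389 \left(-13973\right) = -17930382603497$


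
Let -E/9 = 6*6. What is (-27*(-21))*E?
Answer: -183708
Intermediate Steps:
E = -324 (E = -54*6 = -9*36 = -324)
(-27*(-21))*E = -27*(-21)*(-324) = 567*(-324) = -183708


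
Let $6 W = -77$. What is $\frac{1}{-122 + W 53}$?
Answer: $- \frac{6}{4813} \approx -0.0012466$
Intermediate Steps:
$W = - \frac{77}{6}$ ($W = \frac{1}{6} \left(-77\right) = - \frac{77}{6} \approx -12.833$)
$\frac{1}{-122 + W 53} = \frac{1}{-122 - \frac{4081}{6}} = \frac{1}{- \frac{4813}{6}} = - \frac{6}{4813}$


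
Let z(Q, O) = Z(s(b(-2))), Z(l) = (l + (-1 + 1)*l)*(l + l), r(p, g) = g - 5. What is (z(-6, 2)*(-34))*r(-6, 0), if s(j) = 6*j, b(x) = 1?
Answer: 12240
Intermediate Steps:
r(p, g) = -5 + g
Z(l) = 2*l² (Z(l) = (l + 0*l)*(2*l) = (l + 0)*(2*l) = l*(2*l) = 2*l²)
z(Q, O) = 72 (z(Q, O) = 2*(6*1)² = 2*6² = 2*36 = 72)
(z(-6, 2)*(-34))*r(-6, 0) = (72*(-34))*(-5 + 0) = -2448*(-5) = 12240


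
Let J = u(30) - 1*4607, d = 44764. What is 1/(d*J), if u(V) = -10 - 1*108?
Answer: -1/211509900 ≈ -4.7279e-9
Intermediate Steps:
u(V) = -118 (u(V) = -10 - 108 = -118)
J = -4725 (J = -118 - 1*4607 = -118 - 4607 = -4725)
1/(d*J) = 1/(44764*(-4725)) = (1/44764)*(-1/4725) = -1/211509900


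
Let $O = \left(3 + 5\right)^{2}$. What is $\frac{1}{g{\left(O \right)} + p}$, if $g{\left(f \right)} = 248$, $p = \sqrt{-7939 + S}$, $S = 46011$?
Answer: $\frac{31}{2929} - \frac{\sqrt{9518}}{11716} \approx 0.0022567$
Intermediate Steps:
$p = 2 \sqrt{9518}$ ($p = \sqrt{-7939 + 46011} = \sqrt{38072} = 2 \sqrt{9518} \approx 195.12$)
$O = 64$ ($O = 8^{2} = 64$)
$\frac{1}{g{\left(O \right)} + p} = \frac{1}{248 + 2 \sqrt{9518}}$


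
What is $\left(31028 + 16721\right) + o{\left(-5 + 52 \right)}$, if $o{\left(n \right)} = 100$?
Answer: $47849$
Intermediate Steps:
$\left(31028 + 16721\right) + o{\left(-5 + 52 \right)} = \left(31028 + 16721\right) + 100 = 47749 + 100 = 47849$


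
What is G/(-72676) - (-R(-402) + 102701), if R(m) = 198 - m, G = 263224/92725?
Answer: -172011650388831/1684720525 ≈ -1.0210e+5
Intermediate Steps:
G = 263224/92725 (G = 263224*(1/92725) = 263224/92725 ≈ 2.8388)
G/(-72676) - (-R(-402) + 102701) = (263224/92725)/(-72676) - (-(198 - 1*(-402)) + 102701) = (263224/92725)*(-1/72676) - (-(198 + 402) + 102701) = -65806/1684720525 - (-1*600 + 102701) = -65806/1684720525 - (-600 + 102701) = -65806/1684720525 - 1*102101 = -65806/1684720525 - 102101 = -172011650388831/1684720525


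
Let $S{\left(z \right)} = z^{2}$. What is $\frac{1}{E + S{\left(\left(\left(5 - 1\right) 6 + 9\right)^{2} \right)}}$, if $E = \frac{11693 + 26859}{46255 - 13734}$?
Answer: $\frac{32521}{38567375393} \approx 8.4323 \cdot 10^{-7}$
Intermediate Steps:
$E = \frac{38552}{32521} \approx 1.1854$
$\frac{1}{E + S{\left(\left(\left(5 - 1\right) 6 + 9\right)^{2} \right)}} = \frac{1}{\frac{38552}{32521} + \left(\left(\left(5 - 1\right) 6 + 9\right)^{2}\right)^{2}} = \frac{1}{\frac{38552}{32521} + \left(\left(4 \cdot 6 + 9\right)^{2}\right)^{2}} = \frac{1}{\frac{38552}{32521} + \left(\left(24 + 9\right)^{2}\right)^{2}} = \frac{1}{\frac{38552}{32521} + \left(33^{2}\right)^{2}} = \frac{1}{\frac{38552}{32521} + 1089^{2}} = \frac{1}{\frac{38552}{32521} + 1185921} = \frac{1}{\frac{38567375393}{32521}} = \frac{32521}{38567375393}$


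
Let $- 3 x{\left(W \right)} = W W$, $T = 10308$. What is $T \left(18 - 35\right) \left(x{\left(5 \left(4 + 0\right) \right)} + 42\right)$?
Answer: $16004888$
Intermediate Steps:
$x{\left(W \right)} = - \frac{W^{2}}{3}$ ($x{\left(W \right)} = - \frac{W W}{3} = - \frac{W^{2}}{3}$)
$T \left(18 - 35\right) \left(x{\left(5 \left(4 + 0\right) \right)} + 42\right) = 10308 \left(18 - 35\right) \left(- \frac{\left(5 \left(4 + 0\right)\right)^{2}}{3} + 42\right) = 10308 \left(- 17 \left(- \frac{\left(5 \cdot 4\right)^{2}}{3} + 42\right)\right) = 10308 \left(- 17 \left(- \frac{20^{2}}{3} + 42\right)\right) = 10308 \left(- 17 \left(\left(- \frac{1}{3}\right) 400 + 42\right)\right) = 10308 \left(- 17 \left(- \frac{400}{3} + 42\right)\right) = 10308 \left(\left(-17\right) \left(- \frac{274}{3}\right)\right) = 10308 \cdot \frac{4658}{3} = 16004888$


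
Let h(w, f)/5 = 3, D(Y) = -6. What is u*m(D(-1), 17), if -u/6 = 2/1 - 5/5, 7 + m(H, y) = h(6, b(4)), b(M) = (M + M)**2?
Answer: -48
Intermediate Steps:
b(M) = 4*M**2 (b(M) = (2*M)**2 = 4*M**2)
h(w, f) = 15 (h(w, f) = 5*3 = 15)
m(H, y) = 8 (m(H, y) = -7 + 15 = 8)
u = -6 (u = -6*(2/1 - 5/5) = -6*(2*1 - 5*1/5) = -6*(2 - 1) = -6*1 = -6)
u*m(D(-1), 17) = -6*8 = -48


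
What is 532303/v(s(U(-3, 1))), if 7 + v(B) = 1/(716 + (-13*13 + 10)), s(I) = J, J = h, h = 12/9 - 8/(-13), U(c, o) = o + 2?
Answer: -296492771/3898 ≈ -76063.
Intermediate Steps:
U(c, o) = 2 + o
h = 76/39 (h = 12*(1/9) - 8*(-1/13) = 4/3 + 8/13 = 76/39 ≈ 1.9487)
J = 76/39 ≈ 1.9487
s(I) = 76/39
v(B) = -3898/557 (v(B) = -7 + 1/(716 + (-13*13 + 10)) = -7 + 1/(716 + (-169 + 10)) = -7 + 1/(716 - 159) = -7 + 1/557 = -3898/557)
532303/v(s(U(-3, 1))) = 532303/(-3898/557) = 532303*(-557/3898) = -296492771/3898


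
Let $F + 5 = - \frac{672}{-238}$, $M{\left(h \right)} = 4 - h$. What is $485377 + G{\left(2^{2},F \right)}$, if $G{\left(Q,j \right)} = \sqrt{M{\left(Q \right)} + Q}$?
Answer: $485379$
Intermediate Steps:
$F = - \frac{37}{17}$ ($F = -5 - \frac{672}{-238} = -5 - - \frac{48}{17} = -5 + \frac{48}{17} = - \frac{37}{17} \approx -2.1765$)
$G{\left(Q,j \right)} = 2$ ($G{\left(Q,j \right)} = \sqrt{\left(4 - Q\right) + Q} = \sqrt{4} = 2$)
$485377 + G{\left(2^{2},F \right)} = 485377 + 2 = 485379$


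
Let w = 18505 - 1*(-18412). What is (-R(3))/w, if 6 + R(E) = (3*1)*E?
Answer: -3/36917 ≈ -8.1263e-5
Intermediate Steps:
R(E) = -6 + 3*E (R(E) = -6 + (3*1)*E = -6 + 3*E)
w = 36917 (w = 18505 + 18412 = 36917)
(-R(3))/w = -(-6 + 3*3)/36917 = -(-6 + 9)*(1/36917) = -1*3*(1/36917) = -3*1/36917 = -3/36917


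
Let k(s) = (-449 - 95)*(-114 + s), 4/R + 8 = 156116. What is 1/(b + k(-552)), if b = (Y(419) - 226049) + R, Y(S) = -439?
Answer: 39027/5300491033 ≈ 7.3629e-6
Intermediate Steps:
R = 1/39027 (R = 4/(-8 + 156116) = 4/156108 = 4*(1/156108) = 1/39027 ≈ 2.5623e-5)
k(s) = 62016 - 544*s (k(s) = -544*(-114 + s) = 62016 - 544*s)
b = -8839147175/39027 (b = (-439 - 226049) + 1/39027 = -226488 + 1/39027 = -8839147175/39027 ≈ -2.2649e+5)
1/(b + k(-552)) = 1/(-8839147175/39027 + (62016 - 544*(-552))) = 1/(-8839147175/39027 + (62016 + 300288)) = 1/(-8839147175/39027 + 362304) = 1/(5300491033/39027) = 39027/5300491033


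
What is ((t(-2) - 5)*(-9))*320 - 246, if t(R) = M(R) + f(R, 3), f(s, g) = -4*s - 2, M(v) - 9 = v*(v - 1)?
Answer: -46326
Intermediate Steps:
M(v) = 9 + v*(-1 + v) (M(v) = 9 + v*(v - 1) = 9 + v*(-1 + v))
f(s, g) = -2 - 4*s
t(R) = 7 + R² - 5*R (t(R) = (9 + R² - R) + (-2 - 4*R) = 7 + R² - 5*R)
((t(-2) - 5)*(-9))*320 - 246 = (((7 + (-2)² - 5*(-2)) - 5)*(-9))*320 - 246 = (((7 + 4 + 10) - 5)*(-9))*320 - 246 = ((21 - 5)*(-9))*320 - 246 = (16*(-9))*320 - 246 = -144*320 - 246 = -46080 - 246 = -46326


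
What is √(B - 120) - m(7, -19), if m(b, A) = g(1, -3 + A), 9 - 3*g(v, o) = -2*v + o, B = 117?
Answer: -11 + I*√3 ≈ -11.0 + 1.732*I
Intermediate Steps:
g(v, o) = 3 - o/3 + 2*v/3 (g(v, o) = 3 - (-2*v + o)/3 = 3 - (o - 2*v)/3 = 3 + (-o/3 + 2*v/3) = 3 - o/3 + 2*v/3)
m(b, A) = 14/3 - A/3 (m(b, A) = 3 - (-3 + A)/3 + (⅔)*1 = 3 + (1 - A/3) + ⅔ = 14/3 - A/3)
√(B - 120) - m(7, -19) = √(117 - 120) - (14/3 - ⅓*(-19)) = √(-3) - (14/3 + 19/3) = I*√3 - 1*11 = I*√3 - 11 = -11 + I*√3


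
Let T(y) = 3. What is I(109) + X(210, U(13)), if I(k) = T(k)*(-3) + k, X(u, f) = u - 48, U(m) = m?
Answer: 262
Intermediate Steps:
X(u, f) = -48 + u
I(k) = -9 + k (I(k) = 3*(-3) + k = -9 + k)
I(109) + X(210, U(13)) = (-9 + 109) + (-48 + 210) = 100 + 162 = 262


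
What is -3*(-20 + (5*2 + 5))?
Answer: 15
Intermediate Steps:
-3*(-20 + (5*2 + 5)) = -3*(-20 + (10 + 5)) = -3*(-20 + 15) = -3*(-5) = 15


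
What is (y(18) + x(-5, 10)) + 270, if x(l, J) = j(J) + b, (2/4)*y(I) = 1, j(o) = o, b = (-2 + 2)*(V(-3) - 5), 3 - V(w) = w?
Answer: 282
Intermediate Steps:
V(w) = 3 - w
b = 0 (b = (-2 + 2)*((3 - 1*(-3)) - 5) = 0*((3 + 3) - 5) = 0*(6 - 5) = 0*1 = 0)
y(I) = 2 (y(I) = 2*1 = 2)
x(l, J) = J (x(l, J) = J + 0 = J)
(y(18) + x(-5, 10)) + 270 = (2 + 10) + 270 = 12 + 270 = 282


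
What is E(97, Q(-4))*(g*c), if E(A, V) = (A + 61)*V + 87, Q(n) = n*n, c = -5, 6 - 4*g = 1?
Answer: -65375/4 ≈ -16344.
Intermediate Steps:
g = 5/4 (g = 3/2 - ¼*1 = 3/2 - ¼ = 5/4 ≈ 1.2500)
Q(n) = n²
E(A, V) = 87 + V*(61 + A) (E(A, V) = (61 + A)*V + 87 = V*(61 + A) + 87 = 87 + V*(61 + A))
E(97, Q(-4))*(g*c) = (87 + 61*(-4)² + 97*(-4)²)*((5/4)*(-5)) = (87 + 61*16 + 97*16)*(-25/4) = (87 + 976 + 1552)*(-25/4) = 2615*(-25/4) = -65375/4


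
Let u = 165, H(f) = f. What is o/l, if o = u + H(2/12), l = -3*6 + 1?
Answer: -991/102 ≈ -9.7157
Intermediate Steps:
l = -17 (l = -18 + 1 = -17)
o = 991/6 (o = 165 + 2/12 = 165 + 2*(1/12) = 165 + 1/6 = 991/6 ≈ 165.17)
o/l = (991/6)/(-17) = (991/6)*(-1/17) = -991/102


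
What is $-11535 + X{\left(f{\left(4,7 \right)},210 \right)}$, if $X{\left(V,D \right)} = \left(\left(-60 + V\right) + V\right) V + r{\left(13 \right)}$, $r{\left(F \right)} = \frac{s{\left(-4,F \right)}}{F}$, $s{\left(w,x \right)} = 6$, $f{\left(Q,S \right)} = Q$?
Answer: $- \frac{152653}{13} \approx -11743.0$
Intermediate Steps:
$r{\left(F \right)} = \frac{6}{F}$
$X{\left(V,D \right)} = \frac{6}{13} + V \left(-60 + 2 V\right)$ ($X{\left(V,D \right)} = \left(\left(-60 + V\right) + V\right) V + \frac{6}{13} = \left(-60 + 2 V\right) V + 6 \cdot \frac{1}{13} = V \left(-60 + 2 V\right) + \frac{6}{13} = \frac{6}{13} + V \left(-60 + 2 V\right)$)
$-11535 + X{\left(f{\left(4,7 \right)},210 \right)} = -11535 + \left(\frac{6}{13} - 240 + 2 \cdot 4^{2}\right) = -11535 + \left(\frac{6}{13} - 240 + 2 \cdot 16\right) = -11535 + \left(\frac{6}{13} - 240 + 32\right) = -11535 - \frac{2698}{13} = - \frac{152653}{13}$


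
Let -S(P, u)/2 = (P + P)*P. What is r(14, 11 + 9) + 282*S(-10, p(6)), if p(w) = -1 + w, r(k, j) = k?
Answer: -112786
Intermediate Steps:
S(P, u) = -4*P**2 (S(P, u) = -2*(P + P)*P = -2*2*P*P = -4*P**2)
r(14, 11 + 9) + 282*S(-10, p(6)) = 14 + 282*(-4*(-10)**2) = 14 + 282*(-4*100) = 14 + 282*(-400) = 14 - 112800 = -112786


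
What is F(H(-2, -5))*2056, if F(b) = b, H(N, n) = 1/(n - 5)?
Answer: -1028/5 ≈ -205.60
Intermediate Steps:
H(N, n) = 1/(-5 + n)
F(H(-2, -5))*2056 = 2056/(-5 - 5) = 2056/(-10) = -⅒*2056 = -1028/5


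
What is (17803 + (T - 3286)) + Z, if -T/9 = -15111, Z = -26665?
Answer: 123851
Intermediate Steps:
T = 135999 (T = -9*(-15111) = 135999)
(17803 + (T - 3286)) + Z = (17803 + (135999 - 3286)) - 26665 = (17803 + 132713) - 26665 = 150516 - 26665 = 123851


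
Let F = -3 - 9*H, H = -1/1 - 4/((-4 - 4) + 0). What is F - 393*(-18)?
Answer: 14151/2 ≈ 7075.5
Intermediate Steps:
H = -½ (H = -1*1 - 4/(-8 + 0) = -1 - 4/(-8) = -1 - 4*(-⅛) = -1 + ½ = -½ ≈ -0.50000)
F = 3/2 (F = -3 - 9*(-½) = -3 + 9/2 = 3/2 ≈ 1.5000)
F - 393*(-18) = 3/2 - 393*(-18) = 3/2 + 7074 = 14151/2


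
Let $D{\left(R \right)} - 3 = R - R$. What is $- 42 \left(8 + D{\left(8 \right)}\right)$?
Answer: $-462$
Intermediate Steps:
$D{\left(R \right)} = 3$ ($D{\left(R \right)} = 3 + \left(R - R\right) = 3 + 0 = 3$)
$- 42 \left(8 + D{\left(8 \right)}\right) = - 42 \left(8 + 3\right) = \left(-42\right) 11 = -462$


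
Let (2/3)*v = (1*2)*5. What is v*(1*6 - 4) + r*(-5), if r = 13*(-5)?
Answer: 355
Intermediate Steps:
v = 15 (v = 3*((1*2)*5)/2 = 3*(2*5)/2 = (3/2)*10 = 15)
r = -65
v*(1*6 - 4) + r*(-5) = 15*(1*6 - 4) - 65*(-5) = 15*(6 - 4) + 325 = 15*2 + 325 = 30 + 325 = 355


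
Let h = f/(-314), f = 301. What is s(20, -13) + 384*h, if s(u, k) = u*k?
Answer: -98612/157 ≈ -628.10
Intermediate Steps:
h = -301/314 (h = 301/(-314) = 301*(-1/314) = -301/314 ≈ -0.95860)
s(u, k) = k*u
s(20, -13) + 384*h = -13*20 + 384*(-301/314) = -260 - 57792/157 = -98612/157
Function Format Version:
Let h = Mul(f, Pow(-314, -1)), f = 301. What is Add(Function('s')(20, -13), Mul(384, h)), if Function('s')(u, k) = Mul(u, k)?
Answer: Rational(-98612, 157) ≈ -628.10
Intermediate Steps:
h = Rational(-301, 314) (h = Mul(301, Pow(-314, -1)) = Mul(301, Rational(-1, 314)) = Rational(-301, 314) ≈ -0.95860)
Function('s')(u, k) = Mul(k, u)
Add(Function('s')(20, -13), Mul(384, h)) = Add(Mul(-13, 20), Mul(384, Rational(-301, 314))) = Add(-260, Rational(-57792, 157)) = Rational(-98612, 157)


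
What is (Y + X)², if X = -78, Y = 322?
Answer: 59536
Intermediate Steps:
(Y + X)² = (322 - 78)² = 244² = 59536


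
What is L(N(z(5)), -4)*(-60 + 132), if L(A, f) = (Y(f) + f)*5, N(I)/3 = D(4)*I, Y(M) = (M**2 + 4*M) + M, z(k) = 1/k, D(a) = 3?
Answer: -2880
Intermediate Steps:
Y(M) = M**2 + 5*M
N(I) = 9*I (N(I) = 3*(3*I) = 9*I)
L(A, f) = 5*f + 5*f*(5 + f) (L(A, f) = (f*(5 + f) + f)*5 = (f + f*(5 + f))*5 = 5*f + 5*f*(5 + f))
L(N(z(5)), -4)*(-60 + 132) = (5*(-4)*(6 - 4))*(-60 + 132) = (5*(-4)*2)*72 = -40*72 = -2880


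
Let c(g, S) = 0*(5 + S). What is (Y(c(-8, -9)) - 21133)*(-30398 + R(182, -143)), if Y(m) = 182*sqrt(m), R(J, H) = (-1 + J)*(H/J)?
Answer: 1290812697/2 ≈ 6.4541e+8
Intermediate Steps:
R(J, H) = H*(-1 + J)/J
c(g, S) = 0
(Y(c(-8, -9)) - 21133)*(-30398 + R(182, -143)) = (182*sqrt(0) - 21133)*(-30398 + (-143 - 1*(-143)/182)) = (182*0 - 21133)*(-30398 + (-143 - 1*(-143)*1/182)) = (0 - 21133)*(-30398 + (-143 + 11/14)) = -21133*(-30398 - 1991/14) = -21133*(-427563/14) = 1290812697/2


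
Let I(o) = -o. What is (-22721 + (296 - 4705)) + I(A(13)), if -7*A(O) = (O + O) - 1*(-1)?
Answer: -189883/7 ≈ -27126.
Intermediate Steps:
A(O) = -1/7 - 2*O/7 (A(O) = -((O + O) - 1*(-1))/7 = -(2*O + 1)/7 = -(1 + 2*O)/7 = -1/7 - 2*O/7)
(-22721 + (296 - 4705)) + I(A(13)) = (-22721 + (296 - 4705)) - (-1/7 - 2/7*13) = (-22721 - 4409) - (-1/7 - 26/7) = -27130 - 1*(-27/7) = -27130 + 27/7 = -189883/7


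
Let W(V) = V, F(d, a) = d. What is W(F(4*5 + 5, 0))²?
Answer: 625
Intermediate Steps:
W(F(4*5 + 5, 0))² = (4*5 + 5)² = (20 + 5)² = 25² = 625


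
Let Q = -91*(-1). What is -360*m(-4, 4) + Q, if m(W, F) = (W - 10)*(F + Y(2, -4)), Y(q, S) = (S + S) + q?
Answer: -9989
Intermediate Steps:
Q = 91
Y(q, S) = q + 2*S (Y(q, S) = 2*S + q = q + 2*S)
m(W, F) = (-10 + W)*(-6 + F) (m(W, F) = (W - 10)*(F + (2 + 2*(-4))) = (-10 + W)*(F + (2 - 8)) = (-10 + W)*(F - 6) = (-10 + W)*(-6 + F))
-360*m(-4, 4) + Q = -360*(60 - 10*4 - 6*(-4) + 4*(-4)) + 91 = -360*(60 - 40 + 24 - 16) + 91 = -360*28 + 91 = -10080 + 91 = -9989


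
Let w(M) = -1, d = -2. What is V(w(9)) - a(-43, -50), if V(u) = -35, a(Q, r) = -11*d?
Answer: -57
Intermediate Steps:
a(Q, r) = 22 (a(Q, r) = -11*(-2) = 22)
V(w(9)) - a(-43, -50) = -35 - 1*22 = -35 - 22 = -57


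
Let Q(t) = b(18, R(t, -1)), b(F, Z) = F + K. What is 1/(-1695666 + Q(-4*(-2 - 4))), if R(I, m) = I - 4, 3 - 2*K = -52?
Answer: -2/3391241 ≈ -5.8975e-7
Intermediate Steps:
K = 55/2 (K = 3/2 - 1/2*(-52) = 3/2 + 26 = 55/2 ≈ 27.500)
R(I, m) = -4 + I
b(F, Z) = 55/2 + F (b(F, Z) = F + 55/2 = 55/2 + F)
Q(t) = 91/2 (Q(t) = 55/2 + 18 = 91/2)
1/(-1695666 + Q(-4*(-2 - 4))) = 1/(-1695666 + 91/2) = 1/(-3391241/2) = -2/3391241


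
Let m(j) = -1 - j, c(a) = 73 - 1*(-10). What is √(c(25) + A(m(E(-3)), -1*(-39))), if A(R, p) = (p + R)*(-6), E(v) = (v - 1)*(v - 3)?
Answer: I ≈ 1.0*I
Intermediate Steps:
c(a) = 83 (c(a) = 73 + 10 = 83)
E(v) = (-1 + v)*(-3 + v)
A(R, p) = -6*R - 6*p (A(R, p) = (R + p)*(-6) = -6*R - 6*p)
√(c(25) + A(m(E(-3)), -1*(-39))) = √(83 + (-6*(-1 - (3 + (-3)² - 4*(-3))) - (-6)*(-39))) = √(83 + (-6*(-1 - (3 + 9 + 12)) - 6*39)) = √(83 + (-6*(-1 - 1*24) - 234)) = √(83 + (-6*(-1 - 24) - 234)) = √(83 + (-6*(-25) - 234)) = √(83 + (150 - 234)) = √(83 - 84) = √(-1) = I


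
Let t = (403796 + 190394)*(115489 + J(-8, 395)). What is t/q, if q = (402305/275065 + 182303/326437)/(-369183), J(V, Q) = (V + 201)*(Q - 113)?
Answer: -334682854204722233166259275/18147241198 ≈ -1.8443e+16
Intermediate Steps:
J(V, Q) = (-113 + Q)*(201 + V) (J(V, Q) = (201 + V)*(-113 + Q) = (-113 + Q)*(201 + V))
q = -36294482396/6629891198287623 (q = (402305*(1/275065) + 182303*(1/326437))*(-1/369183) = (80461/55013 + 182303/326437)*(-1/369183) = (36294482396/17958278681)*(-1/369183) = -36294482396/6629891198287623 ≈ -5.4744e-6)
t = 100961793850 (t = (403796 + 190394)*(115489 + (-22713 - 113*(-8) + 201*395 + 395*(-8))) = 594190*(115489 + (-22713 + 904 + 79395 - 3160)) = 594190*(115489 + 54426) = 594190*169915 = 100961793850)
t/q = 100961793850/(-36294482396/6629891198287623) = 100961793850*(-6629891198287623/36294482396) = -334682854204722233166259275/18147241198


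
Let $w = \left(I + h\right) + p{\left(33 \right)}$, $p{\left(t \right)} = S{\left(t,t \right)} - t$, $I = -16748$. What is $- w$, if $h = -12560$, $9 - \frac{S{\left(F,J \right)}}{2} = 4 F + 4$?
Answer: $29595$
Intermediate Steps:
$S{\left(F,J \right)} = 10 - 8 F$ ($S{\left(F,J \right)} = 18 - 2 \left(4 F + 4\right) = 18 - 2 \left(4 + 4 F\right) = 18 - \left(8 + 8 F\right) = 10 - 8 F$)
$p{\left(t \right)} = 10 - 9 t$ ($p{\left(t \right)} = \left(10 - 8 t\right) - t = 10 - 9 t$)
$w = -29595$ ($w = \left(-16748 - 12560\right) + \left(10 - 297\right) = -29308 + \left(10 - 297\right) = -29308 - 287 = -29595$)
$- w = \left(-1\right) \left(-29595\right) = 29595$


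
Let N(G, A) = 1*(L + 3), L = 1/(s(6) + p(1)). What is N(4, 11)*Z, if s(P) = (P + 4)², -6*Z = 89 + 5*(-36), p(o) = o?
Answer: 13832/303 ≈ 45.650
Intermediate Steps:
Z = 91/6 (Z = -(89 + 5*(-36))/6 = -(89 - 180)/6 = -⅙*(-91) = 91/6 ≈ 15.167)
s(P) = (4 + P)²
L = 1/101 (L = 1/((4 + 6)² + 1) = 1/(10² + 1) = 1/(100 + 1) = 1/101 ≈ 0.0099010)
N(G, A) = 304/101 (N(G, A) = 1*(1/101 + 3) = 1*(304/101) = 304/101)
N(4, 11)*Z = (304/101)*(91/6) = 13832/303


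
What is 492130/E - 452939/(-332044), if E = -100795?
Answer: -1239524497/352298684 ≈ -3.5184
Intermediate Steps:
492130/E - 452939/(-332044) = 492130/(-100795) - 452939/(-332044) = 492130*(-1/100795) - 452939*(-1/332044) = -98426/20159 + 452939/332044 = -1239524497/352298684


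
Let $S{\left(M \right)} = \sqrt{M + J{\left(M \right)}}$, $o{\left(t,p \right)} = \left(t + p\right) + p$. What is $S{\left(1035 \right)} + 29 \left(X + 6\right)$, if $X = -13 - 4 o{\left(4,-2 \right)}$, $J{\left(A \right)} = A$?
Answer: $-203 + 3 \sqrt{230} \approx -157.5$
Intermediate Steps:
$o{\left(t,p \right)} = t + 2 p$ ($o{\left(t,p \right)} = \left(p + t\right) + p = t + 2 p$)
$S{\left(M \right)} = \sqrt{2} \sqrt{M}$ ($S{\left(M \right)} = \sqrt{M + M} = \sqrt{2 M} = \sqrt{2} \sqrt{M}$)
$X = -13$ ($X = -13 - 4 \left(4 + 2 \left(-2\right)\right) = -13 - 4 \left(4 - 4\right) = -13 - 0 = -13 + 0 = -13$)
$S{\left(1035 \right)} + 29 \left(X + 6\right) = \sqrt{2} \sqrt{1035} + 29 \left(-13 + 6\right) = \sqrt{2} \cdot 3 \sqrt{115} + 29 \left(-7\right) = 3 \sqrt{230} - 203 = -203 + 3 \sqrt{230}$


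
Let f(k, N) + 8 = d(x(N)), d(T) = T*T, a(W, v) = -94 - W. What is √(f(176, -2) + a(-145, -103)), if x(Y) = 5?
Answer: 2*√17 ≈ 8.2462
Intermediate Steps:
d(T) = T²
f(k, N) = 17 (f(k, N) = -8 + 5² = -8 + 25 = 17)
√(f(176, -2) + a(-145, -103)) = √(17 + (-94 - 1*(-145))) = √(17 + (-94 + 145)) = √(17 + 51) = √68 = 2*√17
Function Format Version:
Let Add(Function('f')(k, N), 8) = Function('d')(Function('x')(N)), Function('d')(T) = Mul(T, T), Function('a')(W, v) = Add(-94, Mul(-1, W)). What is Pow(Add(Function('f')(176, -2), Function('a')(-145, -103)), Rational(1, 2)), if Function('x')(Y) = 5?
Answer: Mul(2, Pow(17, Rational(1, 2))) ≈ 8.2462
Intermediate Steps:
Function('d')(T) = Pow(T, 2)
Function('f')(k, N) = 17 (Function('f')(k, N) = Add(-8, Pow(5, 2)) = Add(-8, 25) = 17)
Pow(Add(Function('f')(176, -2), Function('a')(-145, -103)), Rational(1, 2)) = Pow(Add(17, Add(-94, Mul(-1, -145))), Rational(1, 2)) = Pow(Add(17, Add(-94, 145)), Rational(1, 2)) = Pow(Add(17, 51), Rational(1, 2)) = Pow(68, Rational(1, 2)) = Mul(2, Pow(17, Rational(1, 2)))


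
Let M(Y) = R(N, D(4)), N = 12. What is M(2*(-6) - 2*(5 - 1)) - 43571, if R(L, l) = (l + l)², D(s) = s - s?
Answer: -43571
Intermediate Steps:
D(s) = 0
R(L, l) = 4*l² (R(L, l) = (2*l)² = 4*l²)
M(Y) = 0 (M(Y) = 4*0² = 4*0 = 0)
M(2*(-6) - 2*(5 - 1)) - 43571 = 0 - 43571 = -43571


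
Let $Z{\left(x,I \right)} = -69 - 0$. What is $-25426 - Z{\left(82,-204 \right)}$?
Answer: $-25357$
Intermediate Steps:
$Z{\left(x,I \right)} = -69$ ($Z{\left(x,I \right)} = -69 + 0 = -69$)
$-25426 - Z{\left(82,-204 \right)} = -25426 - -69 = -25426 + 69 = -25357$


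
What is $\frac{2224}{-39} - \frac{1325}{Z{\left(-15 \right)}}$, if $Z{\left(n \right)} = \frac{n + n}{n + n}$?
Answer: $- \frac{53899}{39} \approx -1382.0$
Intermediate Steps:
$Z{\left(n \right)} = 1$ ($Z{\left(n \right)} = \frac{2 n}{2 n} = 2 n \frac{1}{2 n} = 1$)
$\frac{2224}{-39} - \frac{1325}{Z{\left(-15 \right)}} = \frac{2224}{-39} - \frac{1325}{1} = 2224 \left(- \frac{1}{39}\right) - 1325 = - \frac{2224}{39} - 1325 = - \frac{53899}{39}$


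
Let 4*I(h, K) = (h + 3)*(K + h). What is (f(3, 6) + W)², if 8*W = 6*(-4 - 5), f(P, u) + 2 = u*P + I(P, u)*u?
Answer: 130321/16 ≈ 8145.1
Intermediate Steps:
I(h, K) = (3 + h)*(K + h)/4 (I(h, K) = ((h + 3)*(K + h))/4 = ((3 + h)*(K + h))/4 = (3 + h)*(K + h)/4)
f(P, u) = -2 + P*u + u*(P²/4 + 3*P/4 + 3*u/4 + P*u/4) (f(P, u) = -2 + (u*P + (P²/4 + 3*u/4 + 3*P/4 + u*P/4)*u) = -2 + (P*u + (P²/4 + 3*u/4 + 3*P/4 + P*u/4)*u) = -2 + (P*u + (P²/4 + 3*P/4 + 3*u/4 + P*u/4)*u) = -2 + (P*u + u*(P²/4 + 3*P/4 + 3*u/4 + P*u/4)) = -2 + P*u + u*(P²/4 + 3*P/4 + 3*u/4 + P*u/4))
W = -27/4 (W = (6*(-4 - 5))/8 = (6*(-9))/8 = (⅛)*(-54) = -27/4 ≈ -6.7500)
(f(3, 6) + W)² = ((-2 + 3*6 + (¼)*6*(3² + 3*3 + 3*6 + 3*6)) - 27/4)² = ((-2 + 18 + (¼)*6*(9 + 9 + 18 + 18)) - 27/4)² = ((-2 + 18 + (¼)*6*54) - 27/4)² = ((-2 + 18 + 81) - 27/4)² = (97 - 27/4)² = (361/4)² = 130321/16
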